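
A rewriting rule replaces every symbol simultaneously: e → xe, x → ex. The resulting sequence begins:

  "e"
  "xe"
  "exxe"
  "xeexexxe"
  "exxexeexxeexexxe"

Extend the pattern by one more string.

φ(exxexeexxeexexxe) expands symbol-by-symbol to xe ex ex xe ex xe xe ex ex xe xe ex xe ex ex xe; joining the 16 pieces gives the next term.

xeexexxeexxexeexexxexeexxeexexxe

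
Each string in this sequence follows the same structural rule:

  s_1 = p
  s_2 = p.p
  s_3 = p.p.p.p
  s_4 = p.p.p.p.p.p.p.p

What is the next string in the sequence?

Every step duplicates the string with '.' between the halves.
Doubling p.p.p.p.p.p.p.p with '.' between the halves:

p.p.p.p.p.p.p.p.p.p.p.p.p.p.p.p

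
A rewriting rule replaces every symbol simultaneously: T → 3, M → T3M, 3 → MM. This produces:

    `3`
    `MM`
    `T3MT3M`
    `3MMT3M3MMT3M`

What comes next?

MMT3MT3M3MMT3MMMT3MT3M3MMT3M

Rewriting each symbol of 3MMT3M3MMT3M: 3→MM, M→T3M, M→T3M, T→3, 3→MM, M→T3M, 3→MM, M→T3M, M→T3M, T→3, 3→MM, M→T3M, which concatenates to MM T3M T3M 3 MM T3M MM T3M T3M 3 MM T3M.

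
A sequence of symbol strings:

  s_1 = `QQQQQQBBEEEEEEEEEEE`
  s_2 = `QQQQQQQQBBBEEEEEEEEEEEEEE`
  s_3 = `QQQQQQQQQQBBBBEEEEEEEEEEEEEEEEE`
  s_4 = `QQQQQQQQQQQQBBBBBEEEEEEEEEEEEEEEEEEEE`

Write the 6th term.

QQQQQQQQQQQQQQQQBBBBBBBEEEEEEEEEEEEEEEEEEEEEEEEEE

The n-th term is 2n Q's then n-1 B's then 3n+2 E's, where the shown terms are n = 3, 4, 5, 6.
For term 6, n = 8, so the run lengths are 16, 7, 26.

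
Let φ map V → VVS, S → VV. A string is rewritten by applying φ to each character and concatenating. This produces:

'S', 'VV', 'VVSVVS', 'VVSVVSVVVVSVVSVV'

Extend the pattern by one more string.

Rewriting the 16 symbols of VVSVVSVVVVSVVSVV one by one yields VVS VVS VV VVS VVS VV VVS VVS VVS VVS VV VVS VVS VV VVS VVS; concatenated:

VVSVVSVVVVSVVSVVVVSVVSVVSVVSVVVVSVVSVVVVSVVS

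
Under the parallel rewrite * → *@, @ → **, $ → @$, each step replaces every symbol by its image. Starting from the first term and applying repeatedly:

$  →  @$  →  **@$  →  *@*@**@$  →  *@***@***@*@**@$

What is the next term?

Rewriting the 16 symbols of *@***@***@*@**@$ one by one yields *@ ** *@ *@ *@ ** *@ *@ *@ ** *@ ** *@ *@ ** @$; concatenated:

*@***@*@*@***@*@*@***@***@*@**@$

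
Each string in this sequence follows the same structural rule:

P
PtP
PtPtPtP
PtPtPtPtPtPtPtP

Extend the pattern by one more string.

Each string is two copies of the previous one joined by 't'.
So the next term is two copies of PtPtPtPtPtPtPtP with 't' between the halves.

PtPtPtPtPtPtPtPtPtPtPtPtPtPtPtP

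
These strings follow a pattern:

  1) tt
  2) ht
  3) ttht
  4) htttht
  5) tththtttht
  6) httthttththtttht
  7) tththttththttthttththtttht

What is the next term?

This is a Fibonacci-style word recurrence s(k) = s(k−2)·s(k−1): e.g. tt·ht = ttht.
So term 8 is httthttththtttht·tththttththttthttththtttht.

httthttththttthttththttththttthttththtttht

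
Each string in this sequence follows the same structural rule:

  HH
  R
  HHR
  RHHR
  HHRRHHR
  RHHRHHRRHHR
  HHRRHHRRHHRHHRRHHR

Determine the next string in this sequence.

RHHRHHRRHHRHHRRHHRRHHRHHRRHHR

From term 3 onward, concatenate the second-to-last term with the last: HH·R = HHR, R·HHR = RHHR, …
Continuing: RHHRHHRRHHR · HHRRHHRRHHRHHRRHHR gives term 8.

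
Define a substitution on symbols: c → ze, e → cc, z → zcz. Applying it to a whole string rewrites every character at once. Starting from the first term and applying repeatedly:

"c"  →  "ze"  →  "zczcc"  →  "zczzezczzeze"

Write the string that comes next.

Apply φ to zczzezczzeze symbol by symbol: z→zcz, c→ze, z→zcz, z→zcz, e→cc, z→zcz, c→ze, z→zcz, z→zcz, e→cc, z→zcz, e→cc; joined: zcz ze zcz zcz cc zcz ze zcz zcz cc zcz cc.

zczzezczzczcczczzezczzczcczczcc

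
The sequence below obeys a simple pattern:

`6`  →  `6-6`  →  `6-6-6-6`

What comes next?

s(k+1) = s(k)·-·s(k) — each term doubles the last with '-' between the halves.
Doubling 6-6-6-6 with '-' between the halves:

6-6-6-6-6-6-6-6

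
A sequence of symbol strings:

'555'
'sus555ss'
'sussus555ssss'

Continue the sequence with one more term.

sussussus555ssssss

Each term wraps the previous one in sus on the left and ss on the right.
So the next term is sus·sussus555ssss·ss.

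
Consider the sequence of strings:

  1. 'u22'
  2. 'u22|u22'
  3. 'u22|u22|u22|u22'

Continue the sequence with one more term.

u22|u22|u22|u22|u22|u22|u22|u22

Each string is two copies of the previous one joined by '|'.
So the next term is two copies of u22|u22|u22|u22 with '|' between the halves.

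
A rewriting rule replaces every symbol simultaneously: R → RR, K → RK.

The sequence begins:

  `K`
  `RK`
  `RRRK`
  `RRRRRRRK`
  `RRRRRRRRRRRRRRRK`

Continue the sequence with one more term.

Rewriting the 16 symbols of RRRRRRRRRRRRRRRK one by one yields RR RR RR RR RR RR RR RR RR RR RR RR RR RR RR RK; concatenated:

RRRRRRRRRRRRRRRRRRRRRRRRRRRRRRRK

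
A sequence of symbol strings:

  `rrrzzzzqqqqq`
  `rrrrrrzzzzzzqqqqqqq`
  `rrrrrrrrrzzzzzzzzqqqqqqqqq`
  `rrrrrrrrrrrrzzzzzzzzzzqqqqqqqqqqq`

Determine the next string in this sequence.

Each string has the form r^{3n} z^{2n+2} q^{2n+3} (n = 1, 2, …).
Setting n = 5 gives 15, 12, 13 characters in each block.

rrrrrrrrrrrrrrrzzzzzzzzzzzzqqqqqqqqqqqqq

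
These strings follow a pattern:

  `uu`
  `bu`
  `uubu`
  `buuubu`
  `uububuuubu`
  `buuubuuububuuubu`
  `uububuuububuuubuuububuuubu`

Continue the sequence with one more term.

This is a Fibonacci-style word recurrence s(k) = s(k−2)·s(k−1): e.g. uu·bu = uubu.
Continuing: buuubuuububuuubu · uububuuububuuubuuububuuubu gives term 8.

buuubuuububuuubuuububuuububuuubuuububuuubu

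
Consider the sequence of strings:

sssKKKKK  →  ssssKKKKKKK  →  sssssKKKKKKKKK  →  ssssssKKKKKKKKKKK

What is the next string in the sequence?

Term n consists of n+1 s's, followed by 2n+1 K's, where the shown terms are n = 2, 3, 4, 5.
At n = 6 the blocks have lengths 7, 13.

sssssssKKKKKKKKKKKKK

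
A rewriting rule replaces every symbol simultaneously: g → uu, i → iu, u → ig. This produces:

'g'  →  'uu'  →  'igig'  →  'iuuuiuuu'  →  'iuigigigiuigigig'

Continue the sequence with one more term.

Replace each of the 16 characters of iuigigigiuigigig in place — iu ig iu uu iu uu iu uu iu ig iu uu iu uu iu uu — and concatenate.

iuigiuuuiuuuiuuuiuigiuuuiuuuiuuu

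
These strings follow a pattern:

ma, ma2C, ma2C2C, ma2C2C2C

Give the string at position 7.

The strings grow by a fixed suffix 2C each time.
From ma2C2C2C, 3 further steps: ma2C2C2C → ma2C2C2C2C → ma2C2C2C2C2C → (answer).

ma2C2C2C2C2C2C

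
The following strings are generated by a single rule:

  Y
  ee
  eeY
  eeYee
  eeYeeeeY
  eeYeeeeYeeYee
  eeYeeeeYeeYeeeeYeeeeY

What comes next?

From term 3 onward, concatenate the last term with the second-to-last: ee·Y = eeY, eeY·ee = eeYee, …
So term 8 is eeYeeeeYeeYeeeeYeeeeY·eeYeeeeYeeYee.

eeYeeeeYeeYeeeeYeeeeYeeYeeeeYeeYee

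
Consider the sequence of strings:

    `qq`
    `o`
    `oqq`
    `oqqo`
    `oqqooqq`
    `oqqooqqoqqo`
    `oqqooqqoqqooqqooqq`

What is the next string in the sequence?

This is a Fibonacci-style word recurrence s(k) = s(k−1)·s(k−2): e.g. o·qq = oqq.
The next term joins oqqooqqoqqooqqooqq and oqqooqqoqqo.

oqqooqqoqqooqqooqqoqqooqqoqqo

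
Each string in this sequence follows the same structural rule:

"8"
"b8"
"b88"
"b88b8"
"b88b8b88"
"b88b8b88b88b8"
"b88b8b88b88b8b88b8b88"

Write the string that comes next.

This is a Fibonacci-style word recurrence s(k) = s(k−1)·s(k−2): e.g. b8·8 = b88.
Continuing: b88b8b88b88b8b88b8b88 · b88b8b88b88b8 gives term 8.

b88b8b88b88b8b88b8b88b88b8b88b88b8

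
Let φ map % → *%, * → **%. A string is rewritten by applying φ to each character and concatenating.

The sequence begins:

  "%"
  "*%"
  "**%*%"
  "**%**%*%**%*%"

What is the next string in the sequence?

**%**%*%**%**%*%**%*%**%**%*%**%*%

Replace each of the 13 characters of **%**%*%**%*% in place — **% **% *% **% **% *% **% *% **% **% *% **% *% — and concatenate.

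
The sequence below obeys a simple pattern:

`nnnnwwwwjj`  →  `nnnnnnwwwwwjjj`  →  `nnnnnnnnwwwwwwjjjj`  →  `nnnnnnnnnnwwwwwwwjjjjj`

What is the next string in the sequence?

nnnnnnnnnnnnwwwwwwwwjjjjjj

Each string has the form n^{2n} w^{n+2} j^{n}, where the shown terms are n = 2, 3, 4, 5.
For the next term, n = 6, so the run lengths are 12, 8, 6.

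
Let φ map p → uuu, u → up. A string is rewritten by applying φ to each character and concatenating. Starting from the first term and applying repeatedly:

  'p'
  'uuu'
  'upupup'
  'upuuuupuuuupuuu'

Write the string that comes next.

φ(upuuuupuuuupuuu) expands symbol-by-symbol to up uuu up up up up uuu up up up up uuu up up up; joining the 15 pieces gives the next term.

upuuuupupupupuuuupupupupuuuupupup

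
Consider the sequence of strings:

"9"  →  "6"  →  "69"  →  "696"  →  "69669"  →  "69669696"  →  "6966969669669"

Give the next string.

696696966966969669696

Each term (from the third on) is the previous term followed by the one before it: term 3 = 6·9 = 69.
So term 8 is 6966969669669·69669696.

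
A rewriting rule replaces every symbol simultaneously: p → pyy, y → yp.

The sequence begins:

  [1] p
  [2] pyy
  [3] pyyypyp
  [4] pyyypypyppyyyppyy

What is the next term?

Rewriting the 17 symbols of pyyypypyppyyyppyy one by one yields pyy yp yp yp pyy yp pyy yp pyy pyy yp yp yp pyy pyy yp yp; concatenated:

pyyypypyppyyyppyyyppyypyyypypyppyypyyypyp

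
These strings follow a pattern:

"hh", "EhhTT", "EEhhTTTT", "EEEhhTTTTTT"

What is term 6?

Each term wraps the previous one in E on the left and TT on the right.
From EEEhhTTTTTT, 2 further steps: EEEhhTTTTTT → EEEEhhTTTTTTTT → (answer).

EEEEEhhTTTTTTTTTT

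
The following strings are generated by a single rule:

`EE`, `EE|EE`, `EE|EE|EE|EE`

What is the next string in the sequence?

EE|EE|EE|EE|EE|EE|EE|EE

Every step duplicates the string with '|' between the halves.
So the next term is two copies of EE|EE|EE|EE with '|' between the halves.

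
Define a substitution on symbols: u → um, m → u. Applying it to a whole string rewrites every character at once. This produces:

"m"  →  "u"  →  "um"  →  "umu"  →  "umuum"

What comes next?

Expanding umuum: u→um, m→u, u→um, u→um, m→u. Concatenated: um u um um u.

umuumumu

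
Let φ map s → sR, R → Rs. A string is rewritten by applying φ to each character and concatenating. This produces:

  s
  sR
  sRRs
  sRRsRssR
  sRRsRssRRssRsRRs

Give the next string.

sRRsRssRRssRsRRsRssRsRRssRRsRssR

Replace each of the 16 characters of sRRsRssRRssRsRRs in place — sR Rs Rs sR Rs sR sR Rs Rs sR sR Rs sR Rs Rs sR — and concatenate.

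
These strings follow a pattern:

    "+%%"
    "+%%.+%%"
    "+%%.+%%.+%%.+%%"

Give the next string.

Every step duplicates the string with '.' between the halves.
Doubling +%%.+%%.+%%.+%% with '.' between the halves:

+%%.+%%.+%%.+%%.+%%.+%%.+%%.+%%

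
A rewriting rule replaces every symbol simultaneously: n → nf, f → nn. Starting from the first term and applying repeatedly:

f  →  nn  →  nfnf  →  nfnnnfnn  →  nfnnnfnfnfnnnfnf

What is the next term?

Rewriting the 16 symbols of nfnnnfnfnfnnnfnf one by one yields nf nn nf nf nf nn nf nn nf nn nf nf nf nn nf nn; concatenated:

nfnnnfnfnfnnnfnnnfnnnfnfnfnnnfnn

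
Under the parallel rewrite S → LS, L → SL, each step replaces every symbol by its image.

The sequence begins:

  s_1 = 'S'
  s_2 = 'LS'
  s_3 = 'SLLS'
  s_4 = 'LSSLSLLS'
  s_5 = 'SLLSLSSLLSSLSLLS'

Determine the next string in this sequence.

LSSLSLLSSLLSLSSLSLLSLSSLLSSLSLLS

Replace each of the 16 characters of SLLSLSSLLSSLSLLS in place — LS SL SL LS SL LS LS SL SL LS LS SL LS SL SL LS — and concatenate.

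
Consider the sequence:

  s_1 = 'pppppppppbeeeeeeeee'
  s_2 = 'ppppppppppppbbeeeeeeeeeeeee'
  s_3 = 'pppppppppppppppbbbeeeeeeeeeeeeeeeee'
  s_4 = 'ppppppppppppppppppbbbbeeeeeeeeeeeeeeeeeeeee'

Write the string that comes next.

The n-th term is 3n+3 p's then n-1 b's then 4n+1 e's, where the shown terms are n = 2, 3, 4, 5.
For the next term, n = 6, so the run lengths are 21, 5, 25.

pppppppppppppppppppppbbbbbeeeeeeeeeeeeeeeeeeeeeeeee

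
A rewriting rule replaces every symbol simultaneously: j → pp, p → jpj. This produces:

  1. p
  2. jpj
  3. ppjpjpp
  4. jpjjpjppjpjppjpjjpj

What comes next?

φ(jpjjpjppjpjppjpjjpj) expands symbol-by-symbol to pp jpj pp pp jpj pp jpj jpj pp jpj pp jpj jpj pp jpj pp pp jpj pp; joining the 19 pieces gives the next term.

ppjpjppppjpjppjpjjpjppjpjppjpjjpjppjpjppppjpjpp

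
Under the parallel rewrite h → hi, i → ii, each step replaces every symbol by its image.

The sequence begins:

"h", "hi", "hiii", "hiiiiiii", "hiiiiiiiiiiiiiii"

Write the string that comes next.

Rewriting the 16 symbols of hiiiiiiiiiiiiiii one by one yields hi ii ii ii ii ii ii ii ii ii ii ii ii ii ii ii; concatenated:

hiiiiiiiiiiiiiiiiiiiiiiiiiiiiiii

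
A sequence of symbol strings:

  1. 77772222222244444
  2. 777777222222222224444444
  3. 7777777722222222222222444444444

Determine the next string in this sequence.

77777777772222222222222222244444444444

Each string has the form 7^{2n} 2^{3n+2} 4^{2n+1}, where the shown terms are n = 2, 3, 4.
At n = 5 the blocks have lengths 10, 17, 11.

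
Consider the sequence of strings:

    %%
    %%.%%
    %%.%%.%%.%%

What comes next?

%%.%%.%%.%%.%%.%%.%%.%%

Every step duplicates the string with '.' between the halves.
So the next term is two copies of %%.%%.%%.%% with '.' between the halves.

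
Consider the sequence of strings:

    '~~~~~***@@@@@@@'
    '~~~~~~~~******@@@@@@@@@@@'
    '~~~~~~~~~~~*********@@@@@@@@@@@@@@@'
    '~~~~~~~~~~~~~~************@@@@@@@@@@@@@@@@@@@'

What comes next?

Term n consists of 3n+2 ~'s, followed by 3n *'s, followed by 4n+3 @'s (n = 1, 2, …).
For the next term, n = 5, so the run lengths are 17, 15, 23.

~~~~~~~~~~~~~~~~~***************@@@@@@@@@@@@@@@@@@@@@@@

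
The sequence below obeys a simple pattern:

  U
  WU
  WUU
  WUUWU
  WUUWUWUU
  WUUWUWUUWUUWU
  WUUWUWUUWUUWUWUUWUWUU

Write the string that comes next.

This is a Fibonacci-style word recurrence s(k) = s(k−1)·s(k−2): e.g. WU·U = WUU.
Continuing: WUUWUWUUWUUWUWUUWUWUU · WUUWUWUUWUUWU gives term 8.

WUUWUWUUWUUWUWUUWUWUUWUUWUWUUWUUWU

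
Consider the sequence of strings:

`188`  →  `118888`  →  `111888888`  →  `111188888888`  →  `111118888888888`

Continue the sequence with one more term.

The n-th term is n 1's then 2n 8's (n = 1, 2, …).
For the next term, n = 6, so the run lengths are 6, 12.

111111888888888888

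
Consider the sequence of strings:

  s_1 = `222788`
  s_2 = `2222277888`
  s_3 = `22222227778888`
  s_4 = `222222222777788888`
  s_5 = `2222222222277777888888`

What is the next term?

Term n consists of 2n+1 2's, followed by n 7's, followed by n+1 8's (n = 1, 2, …).
At n = 6 the blocks have lengths 13, 6, 7.

22222222222227777778888888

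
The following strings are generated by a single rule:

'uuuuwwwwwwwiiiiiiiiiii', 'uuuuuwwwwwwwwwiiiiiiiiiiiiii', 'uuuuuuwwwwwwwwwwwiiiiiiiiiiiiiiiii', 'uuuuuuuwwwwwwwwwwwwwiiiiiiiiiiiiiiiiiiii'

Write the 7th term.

uuuuuuuuuuwwwwwwwwwwwwwwwwwwwiiiiiiiiiiiiiiiiiiiiiiiiiiiii

The n-th term is n+1 u's then 2n+1 w's then 3n+2 i's, where the shown terms are n = 3, 4, 5, 6.
For term 7, n = 9, so the run lengths are 10, 19, 29.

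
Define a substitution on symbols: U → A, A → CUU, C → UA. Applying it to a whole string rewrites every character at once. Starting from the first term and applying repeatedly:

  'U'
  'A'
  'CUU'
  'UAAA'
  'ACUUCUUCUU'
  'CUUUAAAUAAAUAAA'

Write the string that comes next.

UAAAACUUCUUCUUACUUCUUCUUACUUCUUCUU

Applying the rule to each of the 15 symbols of CUUUAAAUAAAUAAA gives the pieces UA A A A CUU CUU CUU A CUU CUU CUU A CUU CUU CUU, which concatenate to the answer.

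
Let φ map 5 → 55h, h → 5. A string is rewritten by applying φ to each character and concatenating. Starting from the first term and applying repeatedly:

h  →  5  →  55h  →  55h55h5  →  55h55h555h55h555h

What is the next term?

Applying the rule to each of the 17 symbols of 55h55h555h55h555h gives the pieces 55h 55h 5 55h 55h 5 55h 55h 55h 5 55h 55h 5 55h 55h 55h 5, which concatenate to the answer.

55h55h555h55h555h55h55h555h55h555h55h55h5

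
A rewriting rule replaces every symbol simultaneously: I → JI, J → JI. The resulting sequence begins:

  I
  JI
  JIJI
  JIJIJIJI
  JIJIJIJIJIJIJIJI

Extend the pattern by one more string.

Rewriting the 16 symbols of JIJIJIJIJIJIJIJI one by one yields JI JI JI JI JI JI JI JI JI JI JI JI JI JI JI JI; concatenated:

JIJIJIJIJIJIJIJIJIJIJIJIJIJIJIJI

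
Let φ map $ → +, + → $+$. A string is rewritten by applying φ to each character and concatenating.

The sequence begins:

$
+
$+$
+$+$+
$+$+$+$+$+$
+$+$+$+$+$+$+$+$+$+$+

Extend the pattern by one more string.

Rewriting the 21 symbols of +$+$+$+$+$+$+$+$+$+$+ one by one yields $+$ + $+$ + $+$ + $+$ + $+$ + $+$ + $+$ + $+$ + $+$ + $+$ + $+$; concatenated:

$+$+$+$+$+$+$+$+$+$+$+$+$+$+$+$+$+$+$+$+$+$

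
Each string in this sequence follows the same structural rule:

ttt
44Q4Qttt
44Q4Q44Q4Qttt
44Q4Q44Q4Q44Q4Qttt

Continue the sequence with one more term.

Every step adds 44Q4Q at the front: s(k+1) = 44Q4Q·s(k).
Applying this once more to 44Q4Q44Q4Q44Q4Qttt:

44Q4Q44Q4Q44Q4Q44Q4Qttt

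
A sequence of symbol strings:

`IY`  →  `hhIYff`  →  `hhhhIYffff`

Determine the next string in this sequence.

s(k+1) = hh·s(k)·ff, so each term gains hh as a prefix and ff as a suffix.
So the next term is hh·hhhhIYffff·ff.

hhhhhhIYffffff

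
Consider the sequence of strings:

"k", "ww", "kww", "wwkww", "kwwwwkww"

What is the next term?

Each term (from the third on) is the two preceding terms concatenated in order: term 3 = k·ww = kww.
The next term joins wwkww and kwwwwkww.

wwkwwkwwwwkww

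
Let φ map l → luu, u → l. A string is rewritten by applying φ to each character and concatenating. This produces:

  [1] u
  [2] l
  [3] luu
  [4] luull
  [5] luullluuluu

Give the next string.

luullluuluuluullluull

Apply φ to luullluuluu symbol by symbol: l→luu, u→l, u→l, l→luu, l→luu, l→luu, u→l, u→l, l→luu, u→l, u→l; joined: luu l l luu luu luu l l luu l l.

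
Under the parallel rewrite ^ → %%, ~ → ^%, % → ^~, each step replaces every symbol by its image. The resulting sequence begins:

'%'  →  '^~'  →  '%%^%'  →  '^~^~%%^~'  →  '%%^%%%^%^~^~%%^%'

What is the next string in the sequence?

Replace each of the 16 characters of %%^%%%^%^~^~%%^% in place — ^~ ^~ %% ^~ ^~ ^~ %% ^~ %% ^% %% ^% ^~ ^~ %% ^~ — and concatenate.

^~^~%%^~^~^~%%^~%%^%%%^%^~^~%%^~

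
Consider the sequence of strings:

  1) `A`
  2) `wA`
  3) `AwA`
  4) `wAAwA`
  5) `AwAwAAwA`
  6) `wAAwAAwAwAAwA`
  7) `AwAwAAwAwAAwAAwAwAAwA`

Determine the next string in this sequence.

From term 3 onward, concatenate the second-to-last term with the last: A·wA = AwA, wA·AwA = wAAwA, …
Continuing: wAAwAAwAwAAwA · AwAwAAwAwAAwAAwAwAAwA gives term 8.

wAAwAAwAwAAwAAwAwAAwAwAAwAAwAwAAwA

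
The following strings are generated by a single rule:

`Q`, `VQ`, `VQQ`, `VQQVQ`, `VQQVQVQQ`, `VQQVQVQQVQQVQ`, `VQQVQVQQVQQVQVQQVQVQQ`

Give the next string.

VQQVQVQQVQQVQVQQVQVQQVQQVQVQQVQQVQ

From term 3 onward, concatenate the last term with the second-to-last: VQ·Q = VQQ, VQQ·VQ = VQQVQ, …
Continuing: VQQVQVQQVQQVQVQQVQVQQ · VQQVQVQQVQQVQ gives term 8.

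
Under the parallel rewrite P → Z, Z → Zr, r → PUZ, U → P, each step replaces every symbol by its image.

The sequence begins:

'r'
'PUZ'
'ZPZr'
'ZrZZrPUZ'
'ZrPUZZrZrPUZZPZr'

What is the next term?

Rewriting the 16 symbols of ZrPUZZrZrPUZZPZr one by one yields Zr PUZ Z P Zr Zr PUZ Zr PUZ Z P Zr Zr Z Zr PUZ; concatenated:

ZrPUZZPZrZrPUZZrPUZZPZrZrZZrPUZ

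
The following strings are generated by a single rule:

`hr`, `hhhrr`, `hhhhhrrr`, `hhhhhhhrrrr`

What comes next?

hhhhhhhhhrrrrr

The n-th term is 2n-1 h's then n r's (n = 1, 2, …).
Setting n = 5 gives 9, 5 characters in each block.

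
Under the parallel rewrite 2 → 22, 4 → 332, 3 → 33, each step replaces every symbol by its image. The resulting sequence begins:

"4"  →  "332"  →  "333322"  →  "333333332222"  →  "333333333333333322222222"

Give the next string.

φ(333333333333333322222222) expands symbol-by-symbol to 33 33 33 33 33 33 33 33 33 33 33 33 33 33 33 33 22 22 22 22 22 22 22 22; joining the 24 pieces gives the next term.

333333333333333333333333333333332222222222222222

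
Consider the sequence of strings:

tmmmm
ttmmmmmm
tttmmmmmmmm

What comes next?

Term n consists of n-1 t's, followed by 2n m's, where the shown terms are n = 2, 3, 4.
For the next term, n = 5, so the run lengths are 4, 10.

ttttmmmmmmmmmm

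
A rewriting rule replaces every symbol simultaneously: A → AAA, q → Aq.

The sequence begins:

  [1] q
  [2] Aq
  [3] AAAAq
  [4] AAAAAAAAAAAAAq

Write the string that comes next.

Replace each of the 14 characters of AAAAAAAAAAAAAq in place — AAA AAA AAA AAA AAA AAA AAA AAA AAA AAA AAA AAA AAA Aq — and concatenate.

AAAAAAAAAAAAAAAAAAAAAAAAAAAAAAAAAAAAAAAAq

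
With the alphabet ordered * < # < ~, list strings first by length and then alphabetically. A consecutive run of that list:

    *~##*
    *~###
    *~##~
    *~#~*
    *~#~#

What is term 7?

*~~**

Continuing the enumeration 2 steps past *~#~#: *~#~# → *~#~~ → (answer).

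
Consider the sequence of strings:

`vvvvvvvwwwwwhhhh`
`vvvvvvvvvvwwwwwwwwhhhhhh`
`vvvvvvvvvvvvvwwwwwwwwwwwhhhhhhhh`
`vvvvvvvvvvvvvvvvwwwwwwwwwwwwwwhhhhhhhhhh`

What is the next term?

Each string has the form v^{3n+1} w^{3n-1} h^{2n}, where the shown terms are n = 2, 3, 4, 5.
For the next term, n = 6, so the run lengths are 19, 17, 12.

vvvvvvvvvvvvvvvvvvvwwwwwwwwwwwwwwwwwhhhhhhhhhhhh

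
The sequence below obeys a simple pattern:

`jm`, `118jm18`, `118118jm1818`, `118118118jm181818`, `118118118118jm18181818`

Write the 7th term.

Each term wraps the previous one in 118 on the left and 18 on the right.
From 118118118118jm18181818, 2 further steps: 118118118118jm18181818 → 118118118118118jm1818181818 → (answer).

118118118118118118jm181818181818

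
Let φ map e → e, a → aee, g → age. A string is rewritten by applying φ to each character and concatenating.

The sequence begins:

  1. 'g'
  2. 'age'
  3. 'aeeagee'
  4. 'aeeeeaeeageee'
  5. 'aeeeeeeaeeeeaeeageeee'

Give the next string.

Rewriting the 21 symbols of aeeeeeeaeeeeaeeageeee one by one yields aee e e e e e e aee e e e e aee e e aee age e e e e; concatenated:

aeeeeeeeeaeeeeeeaeeeeaeeageeeee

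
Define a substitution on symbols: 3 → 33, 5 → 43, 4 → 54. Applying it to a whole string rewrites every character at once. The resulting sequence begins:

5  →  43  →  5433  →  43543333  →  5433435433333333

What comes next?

43543333543343543333333333333333

φ(5433435433333333) expands symbol-by-symbol to 43 54 33 33 54 33 43 54 33 33 33 33 33 33 33 33; joining the 16 pieces gives the next term.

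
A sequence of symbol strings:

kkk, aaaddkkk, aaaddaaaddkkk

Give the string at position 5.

Every step adds aaadd at the front: s(k+1) = aaadd·s(k).
From aaaddaaaddkkk, 2 further steps: aaaddaaaddkkk → aaaddaaaddaaaddkkk → (answer).

aaaddaaaddaaaddaaaddkkk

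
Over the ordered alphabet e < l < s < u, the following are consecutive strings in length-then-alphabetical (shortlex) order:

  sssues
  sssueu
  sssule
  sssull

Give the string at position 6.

sssulu

Stepping forward 2 times from sssull: sssull → sssuls, then the target.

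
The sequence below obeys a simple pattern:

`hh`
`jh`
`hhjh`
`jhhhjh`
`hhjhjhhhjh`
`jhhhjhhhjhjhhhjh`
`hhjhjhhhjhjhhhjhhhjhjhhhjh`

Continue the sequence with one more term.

From term 3 onward, concatenate the second-to-last term with the last: hh·jh = hhjh, jh·hhjh = jhhhjh, …
So term 8 is jhhhjhhhjhjhhhjh·hhjhjhhhjhjhhhjhhhjhjhhhjh.

jhhhjhhhjhjhhhjhhhjhjhhhjhjhhhjhhhjhjhhhjh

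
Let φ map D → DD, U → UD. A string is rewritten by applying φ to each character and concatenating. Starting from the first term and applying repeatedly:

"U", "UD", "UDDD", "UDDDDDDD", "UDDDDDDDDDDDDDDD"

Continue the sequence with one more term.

φ(UDDDDDDDDDDDDDDD) expands symbol-by-symbol to UD DD DD DD DD DD DD DD DD DD DD DD DD DD DD DD; joining the 16 pieces gives the next term.

UDDDDDDDDDDDDDDDDDDDDDDDDDDDDDDD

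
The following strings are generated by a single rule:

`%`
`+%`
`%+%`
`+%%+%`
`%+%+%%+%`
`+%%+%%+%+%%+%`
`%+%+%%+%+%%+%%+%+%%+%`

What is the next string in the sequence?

+%%+%%+%+%%+%%+%+%%+%+%%+%%+%+%%+%

From term 3 onward, concatenate the second-to-last term with the last: %·+% = %+%, +%·%+% = +%%+%, …
So term 8 is +%%+%%+%+%%+%·%+%+%%+%+%%+%%+%+%%+%.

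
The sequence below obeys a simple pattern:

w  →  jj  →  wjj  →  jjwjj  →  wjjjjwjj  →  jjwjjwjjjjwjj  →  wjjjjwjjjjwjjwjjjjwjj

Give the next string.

From term 3 onward, concatenate the second-to-last term with the last: w·jj = wjj, jj·wjj = jjwjj, …
The next term joins jjwjjwjjjjwjj and wjjjjwjjjjwjjwjjjjwjj.

jjwjjwjjjjwjjwjjjjwjjjjwjjwjjjjwjj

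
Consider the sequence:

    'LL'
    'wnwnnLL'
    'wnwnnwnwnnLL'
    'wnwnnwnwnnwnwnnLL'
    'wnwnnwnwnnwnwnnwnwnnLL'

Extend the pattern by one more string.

Each term is the previous one with wnwnn prepended.
Applying this once more to wnwnnwnwnnwnwnnwnwnnLL:

wnwnnwnwnnwnwnnwnwnnwnwnnLL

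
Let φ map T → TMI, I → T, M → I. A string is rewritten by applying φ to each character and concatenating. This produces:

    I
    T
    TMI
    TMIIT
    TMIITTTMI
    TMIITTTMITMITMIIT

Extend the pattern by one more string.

TMIITTTMITMITMIITTMIITTMIITTTMI

Applying the rule to each of the 17 symbols of TMIITTTMITMITMIIT gives the pieces TMI I T T TMI TMI TMI I T TMI I T TMI I T T TMI, which concatenate to the answer.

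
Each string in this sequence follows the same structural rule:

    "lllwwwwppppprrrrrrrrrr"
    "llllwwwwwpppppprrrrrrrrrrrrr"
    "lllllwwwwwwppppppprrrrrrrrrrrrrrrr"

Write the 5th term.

Reading off run lengths: l runs 3, 4, 5; w runs 4, 5, 6; p runs 5, 6, 7; r runs 10, 13, 16 — each is linear in n, where the shown terms are n = 3, 4, 5.
At n = 7 the blocks have lengths 7, 8, 9, 22.

lllllllwwwwwwwwppppppppprrrrrrrrrrrrrrrrrrrrrr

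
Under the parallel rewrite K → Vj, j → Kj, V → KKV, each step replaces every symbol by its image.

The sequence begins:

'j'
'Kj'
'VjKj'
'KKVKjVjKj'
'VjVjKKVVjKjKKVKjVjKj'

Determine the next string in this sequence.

φ(VjVjKKVVjKjKKVKjVjKj) expands symbol-by-symbol to KKV Kj KKV Kj Vj Vj KKV KKV Kj Vj Kj Vj Vj KKV Vj Kj KKV Kj Vj Kj; joining the 20 pieces gives the next term.

KKVKjKKVKjVjVjKKVKKVKjVjKjVjVjKKVVjKjKKVKjVjKj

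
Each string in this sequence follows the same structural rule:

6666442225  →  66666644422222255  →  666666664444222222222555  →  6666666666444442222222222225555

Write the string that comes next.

66666666666644444422222222222222255555

Each string has the form 6^{2n+2} 4^{n+1} 2^{3n} 5^{n} (n = 1, 2, …).
Setting n = 5 gives 12, 6, 15, 5 characters in each block.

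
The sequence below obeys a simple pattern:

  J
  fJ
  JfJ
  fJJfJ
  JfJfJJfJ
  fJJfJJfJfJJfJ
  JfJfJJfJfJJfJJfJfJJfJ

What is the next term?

fJJfJJfJfJJfJJfJfJJfJfJJfJJfJfJJfJ

Each term (from the third on) is the two preceding terms concatenated in order: term 3 = J·fJ = JfJ.
The next term joins fJJfJJfJfJJfJ and JfJfJJfJfJJfJJfJfJJfJ.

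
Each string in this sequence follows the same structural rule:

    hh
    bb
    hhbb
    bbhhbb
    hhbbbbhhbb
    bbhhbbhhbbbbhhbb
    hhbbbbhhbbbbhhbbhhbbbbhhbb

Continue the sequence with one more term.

bbhhbbhhbbbbhhbbhhbbbbhhbbbbhhbbhhbbbbhhbb

Each term (from the third on) is the two preceding terms concatenated in order: term 3 = hh·bb = hhbb.
Continuing: bbhhbbhhbbbbhhbb · hhbbbbhhbbbbhhbbhhbbbbhhbb gives term 8.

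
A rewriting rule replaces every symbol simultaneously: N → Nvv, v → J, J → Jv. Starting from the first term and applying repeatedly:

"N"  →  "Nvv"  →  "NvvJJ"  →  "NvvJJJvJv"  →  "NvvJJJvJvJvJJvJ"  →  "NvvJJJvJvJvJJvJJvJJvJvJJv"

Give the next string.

φ(NvvJJJvJvJvJJvJJvJJvJvJJv) expands symbol-by-symbol to Nvv J J Jv Jv Jv J Jv J Jv J Jv Jv J Jv Jv J Jv Jv J Jv J Jv Jv J; joining the 25 pieces gives the next term.

NvvJJJvJvJvJJvJJvJJvJvJJvJvJJvJvJJvJJvJvJ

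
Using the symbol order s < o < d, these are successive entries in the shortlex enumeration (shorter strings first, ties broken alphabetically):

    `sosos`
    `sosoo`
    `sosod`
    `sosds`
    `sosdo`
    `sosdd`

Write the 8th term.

sooso

Stepping forward 2 times from sosdd: sosdd → sooss, then the target.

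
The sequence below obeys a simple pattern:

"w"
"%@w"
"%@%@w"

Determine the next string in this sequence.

%@%@%@w

The strings grow by a fixed prefix %@ each time.
One more step from %@%@w gives the answer.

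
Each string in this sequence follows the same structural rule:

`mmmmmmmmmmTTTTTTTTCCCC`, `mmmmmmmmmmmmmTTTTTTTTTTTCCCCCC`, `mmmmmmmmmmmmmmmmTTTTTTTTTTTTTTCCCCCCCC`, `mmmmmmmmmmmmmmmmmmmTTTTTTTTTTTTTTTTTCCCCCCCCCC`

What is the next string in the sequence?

mmmmmmmmmmmmmmmmmmmmmmTTTTTTTTTTTTTTTTTTTTCCCCCCCCCCCC

Reading off run lengths: m runs 10, 13, 16, 19; T runs 8, 11, 14, 17; C runs 4, 6, 8, 10 — each is linear in n, where the shown terms are n = 3, 4, 5, 6.
For the next term, n = 7, so the run lengths are 22, 20, 12.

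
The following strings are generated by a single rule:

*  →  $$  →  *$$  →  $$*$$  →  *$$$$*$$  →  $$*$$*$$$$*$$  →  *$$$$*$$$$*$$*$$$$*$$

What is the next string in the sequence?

$$*$$*$$$$*$$*$$$$*$$$$*$$*$$$$*$$

This is a Fibonacci-style word recurrence s(k) = s(k−2)·s(k−1): e.g. *·$$ = *$$.
The next term joins $$*$$*$$$$*$$ and *$$$$*$$$$*$$*$$$$*$$.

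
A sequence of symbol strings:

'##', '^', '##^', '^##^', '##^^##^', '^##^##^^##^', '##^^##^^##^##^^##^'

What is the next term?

^##^##^^##^##^^##^^##^##^^##^

Each term (from the third on) is the two preceding terms concatenated in order: term 3 = ##·^ = ##^.
So term 8 is ^##^##^^##^·##^^##^^##^##^^##^.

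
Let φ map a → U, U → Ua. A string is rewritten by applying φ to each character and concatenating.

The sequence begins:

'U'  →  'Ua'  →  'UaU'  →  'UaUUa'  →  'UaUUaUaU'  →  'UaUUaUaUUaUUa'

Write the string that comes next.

UaUUaUaUUaUUaUaUUaUaU

Applying the rule to each of the 13 symbols of UaUUaUaUUaUUa gives the pieces Ua U Ua Ua U Ua U Ua Ua U Ua Ua U, which concatenate to the answer.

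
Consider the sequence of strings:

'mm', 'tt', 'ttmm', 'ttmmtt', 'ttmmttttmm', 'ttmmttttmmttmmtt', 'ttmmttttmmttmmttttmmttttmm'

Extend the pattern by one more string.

Each term (from the third on) is the previous term followed by the one before it: term 3 = tt·mm = ttmm.
Continuing: ttmmttttmmttmmttttmmttttmm · ttmmttttmmttmmtt gives term 8.

ttmmttttmmttmmttttmmttttmmttmmttttmmttmmtt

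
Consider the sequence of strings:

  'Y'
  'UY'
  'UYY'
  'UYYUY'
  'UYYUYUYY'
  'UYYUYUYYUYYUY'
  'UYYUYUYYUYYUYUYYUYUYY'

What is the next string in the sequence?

Each term (from the third on) is the previous term followed by the one before it: term 3 = UY·Y = UYY.
So term 8 is UYYUYUYYUYYUYUYYUYUYY·UYYUYUYYUYYUY.

UYYUYUYYUYYUYUYYUYUYYUYYUYUYYUYYUY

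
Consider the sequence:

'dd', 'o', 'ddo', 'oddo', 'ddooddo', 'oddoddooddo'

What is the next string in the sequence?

ddooddooddoddooddo

From term 3 onward, concatenate the second-to-last term with the last: dd·o = ddo, o·ddo = oddo, …
Continuing: ddooddo · oddoddooddo gives term 7.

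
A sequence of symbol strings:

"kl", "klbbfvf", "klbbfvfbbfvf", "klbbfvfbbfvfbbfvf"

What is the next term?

Every step adds bbfvf to the end: s(k+1) = s(k)·bbfvf.
Applying this once more to klbbfvfbbfvfbbfvf:

klbbfvfbbfvfbbfvfbbfvf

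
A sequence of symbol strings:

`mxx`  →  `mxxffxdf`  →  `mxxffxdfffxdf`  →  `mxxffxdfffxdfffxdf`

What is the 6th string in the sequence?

Every step adds ffxdf to the end: s(k+1) = s(k)·ffxdf.
From mxxffxdfffxdfffxdf, 2 further steps: mxxffxdfffxdfffxdf → mxxffxdfffxdfffxdfffxdf → (answer).

mxxffxdfffxdfffxdfffxdfffxdf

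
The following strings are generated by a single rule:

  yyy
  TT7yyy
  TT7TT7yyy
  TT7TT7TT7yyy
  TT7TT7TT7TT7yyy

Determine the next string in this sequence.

TT7TT7TT7TT7TT7yyy

Each term is the previous one with TT7 prepended.
One more step from TT7TT7TT7TT7yyy gives the answer.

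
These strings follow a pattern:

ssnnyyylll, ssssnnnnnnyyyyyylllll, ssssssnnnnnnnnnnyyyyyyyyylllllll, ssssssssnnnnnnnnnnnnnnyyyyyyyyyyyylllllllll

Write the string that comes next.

Term n consists of 2n s's, followed by 4n-2 n's, followed by 3n y's, followed by 2n+1 l's (n = 1, 2, …).
Setting n = 5 gives 10, 18, 15, 11 characters in each block.

ssssssssssnnnnnnnnnnnnnnnnnnyyyyyyyyyyyyyyylllllllllll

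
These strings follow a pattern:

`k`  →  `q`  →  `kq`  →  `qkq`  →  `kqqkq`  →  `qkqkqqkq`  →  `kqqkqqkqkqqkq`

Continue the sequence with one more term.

qkqkqqkqkqqkqqkqkqqkq

This is a Fibonacci-style word recurrence s(k) = s(k−2)·s(k−1): e.g. k·q = kq.
Continuing: qkqkqqkq · kqqkqqkqkqqkq gives term 8.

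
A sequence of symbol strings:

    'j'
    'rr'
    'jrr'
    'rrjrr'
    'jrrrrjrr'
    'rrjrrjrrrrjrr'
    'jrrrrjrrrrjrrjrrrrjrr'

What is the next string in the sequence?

rrjrrjrrrrjrrjrrrrjrrrrjrrjrrrrjrr

This is a Fibonacci-style word recurrence s(k) = s(k−2)·s(k−1): e.g. j·rr = jrr.
Continuing: rrjrrjrrrrjrr · jrrrrjrrrrjrrjrrrrjrr gives term 8.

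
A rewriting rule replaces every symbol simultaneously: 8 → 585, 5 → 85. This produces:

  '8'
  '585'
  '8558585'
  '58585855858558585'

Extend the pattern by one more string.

Rewriting the 17 symbols of 58585855858558585 one by one yields 85 585 85 585 85 585 85 85 585 85 585 85 85 585 85 585 85; concatenated:

85585855858558585855858558585855858558585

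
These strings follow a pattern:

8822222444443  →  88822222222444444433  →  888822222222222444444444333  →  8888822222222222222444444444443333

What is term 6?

The n-th term is n+1 8's then 3n+2 2's then 2n+3 4's then n 3's (n = 1, 2, …).
At n = 6 the blocks have lengths 7, 20, 15, 6.

888888822222222222222222222444444444444444333333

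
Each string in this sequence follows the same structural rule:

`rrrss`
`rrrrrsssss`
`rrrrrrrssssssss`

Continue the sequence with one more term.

rrrrrrrrrsssssssssss

The n-th term is 2n+1 r's then 3n-1 s's (n = 1, 2, …).
Setting n = 4 gives 9, 11 characters in each block.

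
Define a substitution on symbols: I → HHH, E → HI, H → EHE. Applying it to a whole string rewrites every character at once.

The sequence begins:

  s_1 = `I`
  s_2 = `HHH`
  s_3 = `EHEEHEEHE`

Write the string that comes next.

HIEHEHIHIEHEHIHIEHEHI

Apply φ to EHEEHEEHE symbol by symbol: E→HI, H→EHE, E→HI, E→HI, H→EHE, E→HI, E→HI, H→EHE, E→HI; joined: HI EHE HI HI EHE HI HI EHE HI.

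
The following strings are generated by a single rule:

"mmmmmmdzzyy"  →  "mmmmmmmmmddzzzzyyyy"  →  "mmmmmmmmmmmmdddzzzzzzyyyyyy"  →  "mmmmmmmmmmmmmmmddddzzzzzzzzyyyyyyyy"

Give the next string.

mmmmmmmmmmmmmmmmmmdddddzzzzzzzzzzyyyyyyyyyy

Reading off run lengths: m runs 6, 9, 12, 15; d runs 1, 2, 3, 4; z runs 2, 4, 6, 8; y runs 2, 4, 6, 8 — each is linear in n (n = 1, 2, …).
Setting n = 5 gives 18, 5, 10, 10 characters in each block.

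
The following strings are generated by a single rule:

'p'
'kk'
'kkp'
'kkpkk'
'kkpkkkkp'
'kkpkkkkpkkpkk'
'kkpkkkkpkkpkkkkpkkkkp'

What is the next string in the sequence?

kkpkkkkpkkpkkkkpkkkkpkkpkkkkpkkpkk

Each term (from the third on) is the previous term followed by the one before it: term 3 = kk·p = kkp.
So term 8 is kkpkkkkpkkpkkkkpkkkkp·kkpkkkkpkkpkk.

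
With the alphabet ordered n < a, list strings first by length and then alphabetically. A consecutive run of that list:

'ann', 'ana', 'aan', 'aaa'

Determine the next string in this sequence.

aaa is the last string of length 3, so the next is the first of length 4: n repeated 4 times.

nnnn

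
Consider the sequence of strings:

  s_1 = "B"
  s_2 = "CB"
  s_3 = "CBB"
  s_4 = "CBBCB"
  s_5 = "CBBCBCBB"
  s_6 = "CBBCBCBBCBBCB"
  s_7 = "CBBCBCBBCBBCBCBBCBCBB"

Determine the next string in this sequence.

From term 3 onward, concatenate the last term with the second-to-last: CB·B = CBB, CBB·CB = CBBCB, …
The next term joins CBBCBCBBCBBCBCBBCBCBB and CBBCBCBBCBBCB.

CBBCBCBBCBBCBCBBCBCBBCBBCBCBBCBBCB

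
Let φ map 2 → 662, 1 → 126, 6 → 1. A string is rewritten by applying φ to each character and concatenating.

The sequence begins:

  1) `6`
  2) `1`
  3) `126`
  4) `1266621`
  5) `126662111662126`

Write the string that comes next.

φ(126662111662126) expands symbol-by-symbol to 126 662 1 1 1 662 126 126 126 1 1 662 126 662 1; joining the 15 pieces gives the next term.

126662111662126126126116621266621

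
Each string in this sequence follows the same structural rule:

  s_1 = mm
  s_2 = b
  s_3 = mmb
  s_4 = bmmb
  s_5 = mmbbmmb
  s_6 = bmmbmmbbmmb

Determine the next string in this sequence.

mmbbmmbbmmbmmbbmmb

From term 3 onward, concatenate the second-to-last term with the last: mm·b = mmb, b·mmb = bmmb, …
The next term joins mmbbmmb and bmmbmmbbmmb.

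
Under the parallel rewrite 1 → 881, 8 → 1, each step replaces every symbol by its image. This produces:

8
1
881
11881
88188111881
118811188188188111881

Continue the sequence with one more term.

Applying the rule to each of the 21 symbols of 118811188188188111881 gives the pieces 881 881 1 1 881 881 881 1 1 881 1 1 881 1 1 881 881 881 1 1 881, which concatenate to the answer.

8818811188188188111881118811188188188111881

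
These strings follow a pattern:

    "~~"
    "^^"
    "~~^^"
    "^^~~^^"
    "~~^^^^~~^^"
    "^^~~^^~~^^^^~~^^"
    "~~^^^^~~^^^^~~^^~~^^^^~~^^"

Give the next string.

^^~~^^~~^^^^~~^^~~^^^^~~^^^^~~^^~~^^^^~~^^

From term 3 onward, concatenate the second-to-last term with the last: ~~·^^ = ~~^^, ^^·~~^^ = ^^~~^^, …
Continuing: ^^~~^^~~^^^^~~^^ · ~~^^^^~~^^^^~~^^~~^^^^~~^^ gives term 8.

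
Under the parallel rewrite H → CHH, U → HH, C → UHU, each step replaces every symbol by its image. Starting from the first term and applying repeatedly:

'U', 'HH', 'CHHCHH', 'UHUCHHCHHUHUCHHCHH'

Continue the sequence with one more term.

HHCHHHHUHUCHHCHHUHUCHHCHHHHCHHHHUHUCHHCHHUHUCHHCHH

Applying the rule to each of the 18 symbols of UHUCHHCHHUHUCHHCHH gives the pieces HH CHH HH UHU CHH CHH UHU CHH CHH HH CHH HH UHU CHH CHH UHU CHH CHH, which concatenate to the answer.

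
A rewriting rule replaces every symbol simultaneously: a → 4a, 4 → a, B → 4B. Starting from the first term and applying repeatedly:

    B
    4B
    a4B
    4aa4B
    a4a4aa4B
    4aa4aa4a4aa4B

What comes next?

φ(4aa4aa4a4aa4B) expands symbol-by-symbol to a 4a 4a a 4a 4a a 4a a 4a 4a a 4B; joining the 13 pieces gives the next term.

a4a4aa4a4aa4aa4a4aa4B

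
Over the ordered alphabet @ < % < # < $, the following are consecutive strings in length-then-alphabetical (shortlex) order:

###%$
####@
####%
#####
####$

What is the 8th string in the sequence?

Continuing the enumeration 3 steps past ####$: ####$ → ###$@ → ###$% → (answer).

###$#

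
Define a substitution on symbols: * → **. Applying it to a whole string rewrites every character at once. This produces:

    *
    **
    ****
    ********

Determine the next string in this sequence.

****************

Rewriting each symbol of ********: *→**, *→**, *→**, *→**, *→**, *→**, *→**, *→**, which concatenates to ** ** ** ** ** ** ** **.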